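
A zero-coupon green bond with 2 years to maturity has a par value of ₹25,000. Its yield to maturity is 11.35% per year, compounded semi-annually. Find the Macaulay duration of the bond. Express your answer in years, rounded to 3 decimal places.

A zero-coupon bond has a single cash flow at maturity, so its Macaulay duration equals its maturity: 2 years.
(Equivalently: 4 semi-annual periods ÷ 2 = 2 years.)

2.000 years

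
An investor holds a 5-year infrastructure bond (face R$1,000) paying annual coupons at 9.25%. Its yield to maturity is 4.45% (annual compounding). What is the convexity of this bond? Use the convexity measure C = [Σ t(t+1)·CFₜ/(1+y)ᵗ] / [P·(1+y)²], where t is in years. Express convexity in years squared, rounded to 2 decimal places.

22.39

With y = 0.0445:
  t   CF        PV=CF/(1+0.0445)^t    t·PV        t(t+1)·PV
  1        92.50        88.5591        88.5591         177.1182
  2        92.50        84.7861       169.5723         508.7168
  3        92.50        81.1739       243.5217         974.0868
  4        92.50        77.7156       310.8622       1,554.3111
  5     1,092.50       878.7781     4,393.8905      26,363.3429
  Σ                  1,211.0128     5,206.4058      29,577.5759
P = 1,211.0128.
Convexity = Σ t(t+1)·PV / [P·(1+y)²] = 29,577.5759 / (1,211.0128 × 1.090980) = 22.38705.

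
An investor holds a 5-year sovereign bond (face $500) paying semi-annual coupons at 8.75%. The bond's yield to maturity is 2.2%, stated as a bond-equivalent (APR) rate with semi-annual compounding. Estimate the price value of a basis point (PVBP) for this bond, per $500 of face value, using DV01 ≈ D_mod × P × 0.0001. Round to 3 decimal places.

$0.277

Periodic yield y = 0.011.
  t   CF        PV=CF/(1+0.011)^t    t·PV
  1       21.875        21.6370        21.6370
  2       21.875        21.4016        42.8032
  3       21.875        21.1687        63.5062
  4       21.875        20.9384        83.7536
  5       21.875        20.7106       103.5529
  6       21.875        20.4852       122.9115
  7       21.875        20.2624       141.8365
  8       21.875        20.0419       160.3352
  9       21.875        19.8238       178.4145
  10     521.875       467.7943     4,677.9431
  Σ                    654.2639     5,596.6936
P = 654.2639; D_Mac = 8.55418 half-year periods = 4.27709 yrs; D_mod = 4.23056 yrs.
DV01 ≈ 4.23056 × 654.2639 × 0.0001 = 0.276790.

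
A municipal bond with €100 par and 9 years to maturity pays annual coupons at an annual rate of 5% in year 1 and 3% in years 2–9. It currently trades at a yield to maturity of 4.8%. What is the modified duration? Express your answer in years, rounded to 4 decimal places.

7.4296 years

Periodic yield y = 0.048. First find Macaulay duration:
  t   CF        PV=CF/(1+0.048)^t    t·PV
  1         5.00         4.7710         4.7710
  2         3.00         2.7315         5.4630
  3         3.00         2.6064         7.8191
  4         3.00         2.4870         9.9480
  5         3.00         2.3731        11.8655
  6         3.00         2.2644        13.5864
  7         3.00         2.1607        15.1248
  8         3.00         2.0617        16.4938
  9       103.00        67.5438       607.8945
  Σ                     88.9996       692.9661
P = 88.9996; Macaulay duration = 692.9661 / 88.9996 = 7.78617 years.
Modified duration = D_Mac / (1 + y) = 7.78617 / 1.048 = 7.42955 years.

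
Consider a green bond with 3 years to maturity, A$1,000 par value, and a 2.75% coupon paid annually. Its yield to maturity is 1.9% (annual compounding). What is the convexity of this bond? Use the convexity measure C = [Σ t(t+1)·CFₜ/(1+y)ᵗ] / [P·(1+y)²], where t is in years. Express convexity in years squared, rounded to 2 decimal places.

With y = 0.019:
  t   CF        PV=CF/(1+0.019)^t    t·PV        t(t+1)·PV
  1        27.50        26.9872        26.9872          53.9745
  2        27.50        26.4840        52.9681         158.9043
  3     1,027.50       971.0895     2,913.2686      11,653.0745
  Σ                  1,024.5608     2,993.2240      11,865.9533
P = 1,024.5608.
Convexity = Σ t(t+1)·PV / [P·(1+y)²] = 11,865.9533 / (1,024.5608 × 1.038361) = 11.15364.

11.15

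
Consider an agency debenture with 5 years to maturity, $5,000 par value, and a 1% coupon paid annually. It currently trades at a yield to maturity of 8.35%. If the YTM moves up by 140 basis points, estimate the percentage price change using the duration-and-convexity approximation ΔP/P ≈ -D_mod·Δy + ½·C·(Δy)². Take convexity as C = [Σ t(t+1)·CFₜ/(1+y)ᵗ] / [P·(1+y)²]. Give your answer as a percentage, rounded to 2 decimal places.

With y = 0.0835:
  t   CF        PV=CF/(1+0.0835)^t    t·PV        t(t+1)·PV
  1        50.00        46.1467        46.1467          92.2935
  2        50.00        42.5904        85.1809         255.5427
  3        50.00        39.3082       117.9246         471.6985
  4        50.00        36.2789       145.1157         725.5784
  5     5,050.00     3,381.7913    16,908.9564     101,453.7384
  Σ                  3,546.1156    17,303.3243     102,998.8514
P = 3,546.1156; D_Mac = 4.87952 yrs; D_mod = 4.50347 yrs; C = 24.74125.
Duration effect: -4.50347 × (+0.014) = -0.063049
Convexity effect: 0.5 × 24.74125 × (0.014)² = +0.0024246
ΔP/P ≈ -0.063049 + 0.0024246 = -0.060624 = -6.0624%.

-6.06%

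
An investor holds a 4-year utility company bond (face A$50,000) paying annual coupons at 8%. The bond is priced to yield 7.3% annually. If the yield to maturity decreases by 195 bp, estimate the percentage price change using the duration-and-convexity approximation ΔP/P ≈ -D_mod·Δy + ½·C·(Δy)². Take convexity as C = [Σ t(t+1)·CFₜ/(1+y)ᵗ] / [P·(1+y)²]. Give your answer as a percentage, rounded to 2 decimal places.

+6.80%

With y = 0.073:
  t   CF        PV=CF/(1+0.073)^t    t·PV        t(t+1)·PV
  1     4,000.00     3,727.8658     3,727.8658       7,455.7316
  2     4,000.00     3,474.2458     6,948.4917      20,845.4751
  3     4,000.00     3,237.8806     9,713.6417      38,854.5668
  4    54,000.00    40,737.5468   162,950.1870     814,750.9352
  Σ                 51,177.5390   183,340.1862     881,906.7087
P = 51,177.5390; D_Mac = 3.58243 yrs; D_mod = 3.33871 yrs; C = 14.96731.
Duration effect: -3.33871 × (-0.0195) = +0.065105
Convexity effect: 0.5 × 14.96731 × (-0.0195)² = +0.0028457
ΔP/P ≈ +0.065105 + 0.0028457 = +0.067950 = +6.7950%.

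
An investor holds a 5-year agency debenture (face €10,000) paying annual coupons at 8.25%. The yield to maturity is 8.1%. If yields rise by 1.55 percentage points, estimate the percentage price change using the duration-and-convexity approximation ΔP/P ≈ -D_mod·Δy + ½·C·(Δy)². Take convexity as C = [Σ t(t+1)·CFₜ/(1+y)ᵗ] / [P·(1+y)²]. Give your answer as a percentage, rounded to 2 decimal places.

With y = 0.081:
  t   CF        PV=CF/(1+0.081)^t    t·PV        t(t+1)·PV
  1       825.00       763.1822       763.1822       1,526.3645
  2       825.00       705.9965     1,411.9930       4,235.9791
  3       825.00       653.0958     1,959.2873       7,837.1492
  4       825.00       604.1589     2,416.6356      12,083.1779
  5    10,825.00     7,333.2997    36,666.4986     219,998.9915
  Σ                 10,059.7331    43,217.5967     245,681.6621
P = 10,059.7331; D_Mac = 4.29610 yrs; D_mod = 3.97419 yrs; C = 20.89945.
Duration effect: -3.97419 × (+0.0155) = -0.061600
Convexity effect: 0.5 × 20.89945 × (0.0155)² = +0.0025105
ΔP/P ≈ -0.061600 + 0.0025105 = -0.059089 = -5.9089%.

-5.91%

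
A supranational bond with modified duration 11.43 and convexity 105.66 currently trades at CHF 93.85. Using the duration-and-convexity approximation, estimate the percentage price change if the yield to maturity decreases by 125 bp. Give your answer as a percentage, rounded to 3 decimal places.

+15.113%

Duration effect: -D_mod·Δy = -11.43 × (-0.0125) = +0.142875
Convexity effect: ½·C·(Δy)² = 0.5 × 105.66 × (-0.0125)² = +0.0082546875
ΔP/P ≈ +0.142875 + 0.0082546875 = +0.1511296875
= +15.11296875%.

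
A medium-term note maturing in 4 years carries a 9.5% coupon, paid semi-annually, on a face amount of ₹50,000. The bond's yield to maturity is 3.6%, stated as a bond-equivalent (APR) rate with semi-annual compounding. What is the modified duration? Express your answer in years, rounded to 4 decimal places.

Periodic yield y = 0.018. First find Macaulay duration:
  t   CF        PV=CF/(1+0.018)^t    t·PV
  1     2,375.00     2,333.0059     2,333.0059
  2     2,375.00     2,291.7543     4,583.5086
  3     2,375.00     2,251.2321     6,753.6964
  4     2,375.00     2,211.4265     8,845.7058
  5     2,375.00     2,172.3246    10,861.6231
  6     2,375.00     2,133.9142    12,803.4850
  7     2,375.00     2,096.1829    14,673.2801
  8    52,375.00    45,408.9868   363,271.8946
  Σ                 60,898.8273   424,126.1996
P = 60,898.8273; Macaulay duration = 424,126.1996 / 60,898.8273 = 6.96444 half-year periods = 3.48222 years.
Modified duration = D_Mac / (1 + y) = 3.48222 / 1.018 = 3.42065 years.

3.4206 years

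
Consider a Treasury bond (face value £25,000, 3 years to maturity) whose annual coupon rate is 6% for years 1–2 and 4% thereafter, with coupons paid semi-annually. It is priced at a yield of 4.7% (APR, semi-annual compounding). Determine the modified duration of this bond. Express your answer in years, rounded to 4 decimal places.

Periodic yield y = 0.0235. First find Macaulay duration:
  t   CF        PV=CF/(1+0.0235)^t    t·PV
  1       750.00       732.7797       732.7797
  2       750.00       715.9547     1,431.9095
  3       750.00       699.5161     2,098.5483
  4       750.00       683.4549     2,733.8197
  5       500.00       445.1750     2,225.8750
  6    25,500.00    22,182.6332   133,095.7993
  Σ                 25,459.5137   142,318.7315
P = 25,459.5137; Macaulay duration = 142,318.7315 / 25,459.5137 = 5.59000 half-year periods = 2.79500 years.
Modified duration = D_Mac / (1 + y) = 2.79500 / 1.0235 = 2.73083 years.

2.7308 years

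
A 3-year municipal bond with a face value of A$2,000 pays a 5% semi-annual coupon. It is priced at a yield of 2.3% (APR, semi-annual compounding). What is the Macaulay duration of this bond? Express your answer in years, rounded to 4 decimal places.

2.8306 years

Periodic yield y = 0.0115. Discount each cash flow and weight by its period:
  t   CF        PV=CF/(1+0.0115)^t    t·PV
  1        50.00        49.4315        49.4315
  2        50.00        48.8695        97.7391
  3        50.00        48.3139       144.9418
  4        50.00        47.7646       191.0585
  5        50.00        47.2216       236.1079
  6     2,050.00     1,914.0732    11,484.4391
  Σ                  2,155.6744    12,203.7180
Price P = Σ PV = 2,155.6744.
Macaulay duration = Σ(t·PV) / P = 12,203.7180 / 2,155.6744 = 5.66121 half-year periods.
In years: 5.66121 / 2 = 2.83060 years.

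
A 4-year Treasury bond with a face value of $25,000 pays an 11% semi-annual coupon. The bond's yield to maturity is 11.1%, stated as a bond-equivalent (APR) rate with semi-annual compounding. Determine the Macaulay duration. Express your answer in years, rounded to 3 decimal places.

3.340 years

Periodic yield y = 0.0555. Discount each cash flow and weight by its period:
  t   CF        PV=CF/(1+0.0555)^t    t·PV
  1     1,375.00     1,302.7001     1,302.7001
  2     1,375.00     1,234.2019     2,468.4039
  3     1,375.00     1,169.3055     3,507.9164
  4     1,375.00     1,107.8214     4,431.2856
  5     1,375.00     1,049.5702     5,247.8512
  6     1,375.00       994.3820     5,966.2922
  7     1,375.00       942.0957     6,594.6701
  8    26,375.00    17,120.8991   136,967.1926
  Σ                 24,920.9760   166,486.3122
Price P = Σ PV = 24,920.9760.
Macaulay duration = Σ(t·PV) / P = 166,486.3122 / 24,920.9760 = 6.68057 half-year periods.
In years: 6.68057 / 2 = 3.34028 years.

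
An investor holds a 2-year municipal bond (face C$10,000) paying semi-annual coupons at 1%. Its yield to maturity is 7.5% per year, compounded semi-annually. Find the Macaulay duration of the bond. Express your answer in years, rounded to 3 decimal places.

1.984 years

Periodic yield y = 0.0375. Discount each cash flow and weight by its period:
  t   CF        PV=CF/(1+0.0375)^t    t·PV
  1        50.00        48.1928        48.1928
  2        50.00        46.4509        92.9017
  3        50.00        44.7719       134.3158
  4    10,050.00     8,673.8846    34,695.5384
  Σ                  8,813.3002    34,970.9487
Price P = Σ PV = 8,813.3002.
Macaulay duration = Σ(t·PV) / P = 34,970.9487 / 8,813.3002 = 3.96797 half-year periods.
In years: 3.96797 / 2 = 1.98399 years.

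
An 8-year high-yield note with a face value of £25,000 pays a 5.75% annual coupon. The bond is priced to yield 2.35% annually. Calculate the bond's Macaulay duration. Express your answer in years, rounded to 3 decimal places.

6.793 years

Periodic yield y = 0.0235. Discount each cash flow and weight by its year:
  t   CF        PV=CF/(1+0.0235)^t    t·PV
  1     1,437.50     1,404.4944     1,404.4944
  2     1,437.50     1,372.2466     2,744.4932
  3     1,437.50     1,340.7392     4,022.2176
  4     1,437.50     1,309.9553     5,239.8211
  5     1,437.50     1,279.8781     6,399.3907
  6     1,437.50     1,250.4916     7,502.9495
  7     1,437.50     1,221.7798     8,552.4583
  8    26,437.50    21,954.1996   175,633.5970
  Σ                 31,133.7845   211,499.4216
Price P = Σ PV = 31,133.7845.
Macaulay duration = Σ(t·PV) / P = 211,499.4216 / 31,133.7845 = 6.79324 years.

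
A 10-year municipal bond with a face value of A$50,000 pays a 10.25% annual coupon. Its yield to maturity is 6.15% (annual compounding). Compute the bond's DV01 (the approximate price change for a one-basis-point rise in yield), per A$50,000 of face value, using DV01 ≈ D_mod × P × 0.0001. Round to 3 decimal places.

Periodic yield y = 0.0615.
  t   CF        PV=CF/(1+0.0615)^t    t·PV
  1     5,125.00     4,828.0735     4,828.0735
  2     5,125.00     4,548.3500     9,096.6999
  3     5,125.00     4,284.8327    12,854.4982
  4     5,125.00     4,036.5829    16,146.3316
  5     5,125.00     3,802.7159    19,013.5794
  6     5,125.00     3,582.3984    21,494.3902
  7     5,125.00     3,374.8454    23,623.9177
  8     5,125.00     3,179.3174    25,434.5389
  9     5,125.00     2,995.1176    26,956.0587
  10   55,125.00    30,349.2957   303,492.9573
  Σ                 64,981.5294   462,941.0453
P = 64,981.5294; D_Mac = 7.12419 yrs; D_mod = 6.71144 yrs.
DV01 ≈ 6.71144 × 64,981.5294 × 0.0001 = 43.611968.

A$43.612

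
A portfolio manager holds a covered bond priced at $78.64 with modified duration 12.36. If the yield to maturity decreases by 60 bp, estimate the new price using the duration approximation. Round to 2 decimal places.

$84.47

Duration approximation: ΔP/P ≈ -D_mod · Δy = -12.36 × (-0.006) = +0.074160.
New price ≈ 78.64 × (1 + 0.074160) = 84.4719424.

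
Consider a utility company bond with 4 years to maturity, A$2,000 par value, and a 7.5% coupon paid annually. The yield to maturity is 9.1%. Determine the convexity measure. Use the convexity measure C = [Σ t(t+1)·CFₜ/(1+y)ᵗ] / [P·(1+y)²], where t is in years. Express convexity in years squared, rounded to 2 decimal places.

With y = 0.091:
  t   CF        PV=CF/(1+0.091)^t    t·PV        t(t+1)·PV
  1       150.00       137.4885       137.4885         274.9771
  2       150.00       126.0207       252.0413         756.1240
  3       150.00       115.5093       346.5279       1,386.1118
  4     2,150.00     1,517.5376     6,070.1504      30,350.7518
  Σ                  1,896.5561     6,806.2082      32,767.9646
P = 1,896.5561.
Convexity = Σ t(t+1)·PV / [P·(1+y)²] = 32,767.9646 / (1,896.5561 × 1.190281) = 14.51558.

14.52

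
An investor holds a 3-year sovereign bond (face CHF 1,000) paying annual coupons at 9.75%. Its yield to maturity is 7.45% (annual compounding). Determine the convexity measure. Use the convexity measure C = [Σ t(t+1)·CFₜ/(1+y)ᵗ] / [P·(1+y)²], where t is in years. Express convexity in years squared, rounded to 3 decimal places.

With y = 0.0745:
  t   CF        PV=CF/(1+0.0745)^t    t·PV        t(t+1)·PV
  1        97.50        90.7399        90.7399         181.4798
  2        97.50        84.4485       168.8969         506.6908
  3     1,097.50       884.6781     2,654.0343      10,616.1370
  Σ                  1,059.8664     2,913.6711      11,304.3076
P = 1,059.8664.
Convexity = Σ t(t+1)·PV / [P·(1+y)²] = 11,304.3076 / (1,059.8664 × 1.154550) = 9.23804.

9.238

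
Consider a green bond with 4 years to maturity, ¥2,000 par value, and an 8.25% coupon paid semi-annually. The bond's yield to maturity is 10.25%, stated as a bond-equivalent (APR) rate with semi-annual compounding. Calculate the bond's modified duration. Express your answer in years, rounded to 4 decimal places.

3.2978 years

Periodic yield y = 0.05125. First find Macaulay duration:
  t   CF        PV=CF/(1+0.05125)^t    t·PV
  1        82.50        78.4780        78.4780
  2        82.50        74.6521       149.3042
  3        82.50        71.0127       213.0380
  4        82.50        67.5507       270.2028
  5        82.50        64.2575       321.2876
  6        82.50        61.1249       366.7492
  7        82.50        58.1449       407.0145
  8     2,082.50     1,396.1656    11,169.3250
  Σ                  1,871.3864    12,975.3993
P = 1,871.3864; Macaulay duration = 12,975.3993 / 1,871.3864 = 6.93358 half-year periods = 3.46679 years.
Modified duration = D_Mac / (1 + y) = 3.46679 / 1.05125 = 3.29778 years.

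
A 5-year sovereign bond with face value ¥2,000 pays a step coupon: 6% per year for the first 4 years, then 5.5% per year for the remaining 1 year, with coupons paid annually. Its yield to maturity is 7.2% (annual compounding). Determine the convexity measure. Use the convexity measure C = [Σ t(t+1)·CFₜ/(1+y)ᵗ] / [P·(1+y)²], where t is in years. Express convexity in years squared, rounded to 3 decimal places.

With y = 0.072:
  t   CF        PV=CF/(1+0.072)^t    t·PV        t(t+1)·PV
  1       120.00       111.9403       111.9403         223.8806
  2       120.00       104.4219       208.8438         626.5315
  3       120.00        97.4085       292.2255       1,168.9021
  4       120.00        90.8661       363.4646       1,817.3229
  5     2,110.00     1,490.4195     7,452.0976      44,712.5855
  Σ                  1,895.0564     8,428.5718      48,549.2226
P = 1,895.0564.
Convexity = Σ t(t+1)·PV / [P·(1+y)²] = 48,549.2226 / (1,895.0564 × 1.149184) = 22.29311.

22.293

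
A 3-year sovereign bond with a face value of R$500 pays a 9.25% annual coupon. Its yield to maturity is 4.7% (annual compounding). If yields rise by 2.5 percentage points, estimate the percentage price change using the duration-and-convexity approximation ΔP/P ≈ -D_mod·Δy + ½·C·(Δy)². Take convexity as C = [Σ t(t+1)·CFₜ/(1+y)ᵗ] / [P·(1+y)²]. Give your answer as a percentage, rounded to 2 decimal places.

With y = 0.047:
  t   CF        PV=CF/(1+0.047)^t    t·PV        t(t+1)·PV
  1        46.25        44.1738        44.1738          88.3477
  2        46.25        42.1909        84.3817         253.1452
  3       546.25       475.9391     1,427.8174       5,711.2695
  Σ                    562.3038     1,556.3729       6,052.7623
P = 562.3038; D_Mac = 2.76785 yrs; D_mod = 2.64360 yrs; C = 9.81950.
Duration effect: -2.64360 × (+0.025) = -0.066090
Convexity effect: 0.5 × 9.81950 × (0.025)² = +0.0030686
ΔP/P ≈ -0.066090 + 0.0030686 = -0.063021 = -6.3021%.

-6.30%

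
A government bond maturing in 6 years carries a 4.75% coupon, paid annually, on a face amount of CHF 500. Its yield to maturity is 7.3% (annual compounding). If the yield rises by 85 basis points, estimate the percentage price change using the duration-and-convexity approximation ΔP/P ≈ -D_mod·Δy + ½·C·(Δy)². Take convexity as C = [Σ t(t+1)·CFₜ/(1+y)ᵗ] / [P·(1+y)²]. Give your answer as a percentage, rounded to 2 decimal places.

-4.09%

With y = 0.073:
  t   CF        PV=CF/(1+0.073)^t    t·PV        t(t+1)·PV
  1        23.75        22.1342        22.1342          44.2684
  2        23.75        20.6283        41.2567         123.7700
  3        23.75        19.2249        57.6747         230.6990
  4        23.75        17.9170        71.6679         358.3395
  5        23.75        16.6980        83.4901         500.9406
  6       523.75       343.1830     2,059.0977      14,413.6839
  Σ                    439.7854     2,335.3213      15,671.7015
P = 439.7854; D_Mac = 5.31014 yrs; D_mod = 4.94887 yrs; C = 30.95109.
Duration effect: -4.94887 × (+0.0085) = -0.042065
Convexity effect: 0.5 × 30.95109 × (0.0085)² = +0.0011181
ΔP/P ≈ -0.042065 + 0.0011181 = -0.040947 = -4.0947%.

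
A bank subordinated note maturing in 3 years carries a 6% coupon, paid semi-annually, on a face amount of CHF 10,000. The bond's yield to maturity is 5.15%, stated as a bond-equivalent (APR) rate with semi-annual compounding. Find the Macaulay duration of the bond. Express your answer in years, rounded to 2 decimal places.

2.79 years

Periodic yield y = 0.02575. Discount each cash flow and weight by its period:
  t   CF        PV=CF/(1+0.02575)^t    t·PV
  1       300.00       292.4689       292.4689
  2       300.00       285.1269       570.2538
  3       300.00       277.9692       833.9076
  4       300.00       270.9912     1,083.9647
  5       300.00       264.1883     1,320.9416
  6    10,300.00     8,842.7647    53,056.5884
  Σ                 10,233.5093    57,158.1251
Price P = Σ PV = 10,233.5093.
Macaulay duration = Σ(t·PV) / P = 57,158.1251 / 10,233.5093 = 5.58539 half-year periods.
In years: 5.58539 / 2 = 2.79269 years.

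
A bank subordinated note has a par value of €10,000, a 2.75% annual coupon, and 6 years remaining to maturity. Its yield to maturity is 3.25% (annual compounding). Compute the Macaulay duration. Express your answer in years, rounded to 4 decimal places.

5.6063 years

Periodic yield y = 0.0325. Discount each cash flow and weight by its year:
  t   CF        PV=CF/(1+0.0325)^t    t·PV
  1       275.00       266.3438       266.3438
  2       275.00       257.9601       515.9202
  3       275.00       249.8403       749.5209
  4       275.00       241.9761       967.9044
  5       275.00       234.3594     1,171.7970
  6    10,275.00     8,480.8907    50,885.3445
  Σ                  9,731.3705    54,556.8309
Price P = Σ PV = 9,731.3705.
Macaulay duration = Σ(t·PV) / P = 54,556.8309 / 9,731.3705 = 5.60628 years.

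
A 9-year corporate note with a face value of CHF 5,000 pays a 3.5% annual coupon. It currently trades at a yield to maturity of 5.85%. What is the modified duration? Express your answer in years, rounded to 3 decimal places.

Periodic yield y = 0.0585. First find Macaulay duration:
  t   CF        PV=CF/(1+0.0585)^t    t·PV
  1       175.00       165.3283       165.3283
  2       175.00       156.1911       312.3822
  3       175.00       147.5589       442.6768
  4       175.00       139.4038       557.6152
  5       175.00       131.6994       658.4969
  6       175.00       124.4208       746.5246
  7       175.00       117.5444       822.8109
  8       175.00       111.0481       888.3848
  9     5,175.00     3,102.3629    27,921.2658
  Σ                  4,195.5577    32,515.4855
P = 4,195.5577; Macaulay duration = 32,515.4855 / 4,195.5577 = 7.74998 years.
Modified duration = D_Mac / (1 + y) = 7.74998 / 1.0585 = 7.32166 years.

7.322 years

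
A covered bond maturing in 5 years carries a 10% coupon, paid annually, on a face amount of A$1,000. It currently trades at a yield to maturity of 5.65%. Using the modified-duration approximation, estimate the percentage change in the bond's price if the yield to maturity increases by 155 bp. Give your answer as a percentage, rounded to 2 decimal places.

-6.22%

Periodic yield y = 0.0565. Modified duration first:
  t   CF        PV=CF/(1+0.0565)^t    t·PV
  1       100.00        94.6522        94.6522
  2       100.00        89.5903       179.1806
  3       100.00        84.7991       254.3974
  4       100.00        80.2642       321.0569
  5     1,100.00       835.6899     4,178.4497
  Σ                  1,184.9958     5,027.7368
P = 1,184.9958; D_Mac = 4.24283 yrs; D_mod = 4.24283/(1+0.0565) = 4.01593 yrs.
ΔP/P ≈ -D_mod · Δy = -4.01593 × (+0.0155) = -0.062247 = -6.2247%.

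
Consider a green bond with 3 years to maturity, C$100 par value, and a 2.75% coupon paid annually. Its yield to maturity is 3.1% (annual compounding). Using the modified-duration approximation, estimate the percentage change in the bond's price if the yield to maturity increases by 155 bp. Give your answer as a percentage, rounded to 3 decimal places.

Periodic yield y = 0.031. Modified duration first:
  t   CF        PV=CF/(1+0.031)^t    t·PV
  1         2.75         2.6673         2.6673
  2         2.75         2.5871         5.1742
  3       102.75        93.7575       281.2724
  Σ                     99.0119       289.1139
P = 99.0119; D_Mac = 2.91999 yrs; D_mod = 2.91999/(1+0.031) = 2.83219 yrs.
ΔP/P ≈ -D_mod · Δy = -2.83219 × (+0.0155) = -0.043899 = -4.3899%.

-4.390%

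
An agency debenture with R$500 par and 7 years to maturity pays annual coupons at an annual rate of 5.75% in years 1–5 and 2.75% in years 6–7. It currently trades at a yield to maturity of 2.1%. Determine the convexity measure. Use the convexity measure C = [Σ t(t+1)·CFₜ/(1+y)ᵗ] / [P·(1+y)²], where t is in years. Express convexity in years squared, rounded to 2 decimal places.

44.18

With y = 0.021:
  t   CF        PV=CF/(1+0.021)^t    t·PV        t(t+1)·PV
  1        28.75        28.1587        28.1587          56.3173
  2        28.75        27.5795        55.1590         165.4770
  3        28.75        27.0122        81.0367         324.1469
  4        28.75        26.4567       105.8266         529.1330
  5        28.75        25.9125       129.5624         777.3747
  6        13.75        12.1380        72.8282         509.7973
  7       513.75       444.1929     3,109.3505      24,874.8040
  Σ                    591.4505     3,581.9221      27,237.0502
P = 591.4505.
Convexity = Σ t(t+1)·PV / [P·(1+y)²] = 27,237.0502 / (591.4505 × 1.042441) = 44.17639.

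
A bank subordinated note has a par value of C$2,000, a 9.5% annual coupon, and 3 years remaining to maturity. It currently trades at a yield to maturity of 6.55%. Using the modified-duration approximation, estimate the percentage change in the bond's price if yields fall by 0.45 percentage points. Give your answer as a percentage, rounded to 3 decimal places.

Periodic yield y = 0.0655. Modified duration first:
  t   CF        PV=CF/(1+0.0655)^t    t·PV
  1       190.00       178.3200       178.3200
  2       190.00       167.3581       334.7162
  3     2,190.00     1,810.4384     5,431.3152
  Σ                  2,156.1165     5,944.3514
P = 2,156.1165; D_Mac = 2.75697 yrs; D_mod = 2.75697/(1+0.0655) = 2.58749 yrs.
ΔP/P ≈ -D_mod · Δy = -2.58749 × (-0.0045) = +0.011644 = +1.1644%.

+1.164%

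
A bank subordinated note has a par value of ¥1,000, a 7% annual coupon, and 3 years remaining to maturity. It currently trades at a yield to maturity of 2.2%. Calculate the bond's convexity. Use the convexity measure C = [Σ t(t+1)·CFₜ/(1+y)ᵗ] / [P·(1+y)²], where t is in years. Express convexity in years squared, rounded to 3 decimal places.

10.574

With y = 0.022:
  t   CF        PV=CF/(1+0.022)^t    t·PV        t(t+1)·PV
  1        70.00        68.4932        68.4932         136.9863
  2        70.00        67.0187       134.0375         402.1124
  3     1,070.00     1,002.3770     3,007.1310      12,028.5239
  Σ                  1,137.8889     3,209.6616      12,567.6227
P = 1,137.8889.
Convexity = Σ t(t+1)·PV / [P·(1+y)²] = 12,567.6227 / (1,137.8889 × 1.044484) = 10.57430.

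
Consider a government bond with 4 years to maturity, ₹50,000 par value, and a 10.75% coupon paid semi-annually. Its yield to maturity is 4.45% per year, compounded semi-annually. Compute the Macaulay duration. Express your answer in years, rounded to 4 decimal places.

Periodic yield y = 0.02225. Discount each cash flow and weight by its period:
  t   CF        PV=CF/(1+0.02225)^t    t·PV
  1     2,687.50     2,629.0046     2,629.0046
  2     2,687.50     2,571.7825     5,143.5650
  3     2,687.50     2,515.8058     7,547.4174
  4     2,687.50     2,461.0475     9,844.1900
  5     2,687.50     2,407.4810    12,037.4052
  6     2,687.50     2,355.0805    14,130.4830
  7     2,687.50     2,303.8205    16,126.7435
  8    52,687.50    44,182.5358   353,460.2865
  Σ                 61,426.5583   420,919.0953
Price P = Σ PV = 61,426.5583.
Macaulay duration = Σ(t·PV) / P = 420,919.0953 / 61,426.5583 = 6.85240 half-year periods.
In years: 6.85240 / 2 = 3.42620 years.

3.4262 years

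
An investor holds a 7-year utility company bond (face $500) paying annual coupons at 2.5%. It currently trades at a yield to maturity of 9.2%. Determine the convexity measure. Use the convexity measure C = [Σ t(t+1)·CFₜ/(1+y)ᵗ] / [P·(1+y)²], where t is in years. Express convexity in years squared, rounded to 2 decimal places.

41.43

With y = 0.092:
  t   CF        PV=CF/(1+0.092)^t    t·PV        t(t+1)·PV
  1        12.50        11.4469        11.4469          22.8938
  2        12.50        10.4825        20.9650          62.8950
  3        12.50         9.5994        28.7981         115.1923
  4        12.50         8.7906        35.1625         175.8124
  5        12.50         8.0500        40.2501         241.5005
  6        12.50         7.3718        44.2309         309.6161
  7       512.50       276.7804     1,937.4631      15,499.7048
  Σ                    332.5216     2,118.3165      16,427.6148
P = 332.5216.
Convexity = Σ t(t+1)·PV / [P·(1+y)²] = 16,427.6148 / (332.5216 × 1.192464) = 41.42947.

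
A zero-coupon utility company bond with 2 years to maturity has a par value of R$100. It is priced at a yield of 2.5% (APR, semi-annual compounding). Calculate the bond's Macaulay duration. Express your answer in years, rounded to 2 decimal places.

2.00 years

A zero-coupon bond has a single cash flow at maturity, so its Macaulay duration equals its maturity: 2 years.
(Equivalently: 4 semi-annual periods ÷ 2 = 2 years.)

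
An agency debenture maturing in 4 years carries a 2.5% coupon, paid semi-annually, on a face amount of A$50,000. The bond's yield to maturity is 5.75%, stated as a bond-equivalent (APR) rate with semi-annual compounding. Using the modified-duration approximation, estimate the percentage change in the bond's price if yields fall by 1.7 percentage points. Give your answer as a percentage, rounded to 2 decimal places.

+6.31%

Periodic yield y = 0.02875. Modified duration first:
  t   CF        PV=CF/(1+0.02875)^t    t·PV
  1       625.00       607.5334       607.5334
  2       625.00       590.5550     1,181.1099
  3       625.00       574.0510     1,722.1530
  4       625.00       558.0083     2,232.0330
  5       625.00       542.4139     2,712.0693
  6       625.00       527.2553     3,163.5316
  7       625.00       512.5203     3,587.6422
  8    50,625.00    40,353.9685   322,831.7479
  Σ                 44,266.3055   338,037.8203
P = 44,266.3055; D_Mac = 7.63646 half-year periods = 3.81823 yrs; D_mod = 3.81823/(1+0.02875) = 3.71152 yrs.
ΔP/P ≈ -D_mod · Δy = -3.71152 × (-0.017) = +0.063096 = +6.3096%.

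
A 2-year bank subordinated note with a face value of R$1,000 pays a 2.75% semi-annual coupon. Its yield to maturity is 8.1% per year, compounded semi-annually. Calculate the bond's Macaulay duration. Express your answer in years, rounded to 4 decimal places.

Periodic yield y = 0.0405. Discount each cash flow and weight by its period:
  t   CF        PV=CF/(1+0.0405)^t    t·PV
  1        13.75        13.2148        13.2148
  2        13.75        12.7004        25.4009
  3        13.75        12.2061        36.6183
  4     1,013.75       864.8933     3,459.5732
  Σ                    903.0146     3,534.8071
Price P = Σ PV = 903.0146.
Macaulay duration = Σ(t·PV) / P = 3,534.8071 / 903.0146 = 3.91445 half-year periods.
In years: 3.91445 / 2 = 1.95723 years.

1.9572 years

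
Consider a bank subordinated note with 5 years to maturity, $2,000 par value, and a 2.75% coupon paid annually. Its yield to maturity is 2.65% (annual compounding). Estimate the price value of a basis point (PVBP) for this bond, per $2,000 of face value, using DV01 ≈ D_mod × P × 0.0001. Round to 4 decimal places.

$0.9278

Periodic yield y = 0.0265.
  t   CF        PV=CF/(1+0.0265)^t    t·PV
  1        55.00        53.5801        53.5801
  2        55.00        52.1969       104.3938
  3        55.00        50.8494       152.5482
  4        55.00        49.5367       198.1467
  5     2,055.00     1,803.0886     9,015.4428
  Σ                  2,009.2517     9,524.1116
P = 2,009.2517; D_Mac = 4.74013 yrs; D_mod = 4.61776 yrs.
DV01 ≈ 4.61776 × 2,009.2517 × 0.0001 = 0.927824.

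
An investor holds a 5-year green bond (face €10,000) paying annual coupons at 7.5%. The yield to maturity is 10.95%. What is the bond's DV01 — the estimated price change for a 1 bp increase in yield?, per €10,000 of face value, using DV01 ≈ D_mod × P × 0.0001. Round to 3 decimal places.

Periodic yield y = 0.1095.
  t   CF        PV=CF/(1+0.1095)^t    t·PV
  1       750.00       675.9802       675.9802
  2       750.00       609.2656     1,218.5312
  3       750.00       549.1353     1,647.4058
  4       750.00       494.9394     1,979.7576
  5    10,750.00     6,393.9897    31,969.9484
  Σ                  8,723.3101    37,491.6233
P = 8,723.3101; D_Mac = 4.29787 yrs; D_mod = 3.87370 yrs.
DV01 ≈ 3.87370 × 8,723.3101 × 0.0001 = 3.379146.

€3.379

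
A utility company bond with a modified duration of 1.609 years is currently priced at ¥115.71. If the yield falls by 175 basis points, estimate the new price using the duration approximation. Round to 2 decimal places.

Duration approximation: ΔP/P ≈ -D_mod · Δy = -1.609 × (-0.0175) = +0.0281575.
New price ≈ 115.71 × (1 + 0.0281575) = 118.968104325.

¥118.97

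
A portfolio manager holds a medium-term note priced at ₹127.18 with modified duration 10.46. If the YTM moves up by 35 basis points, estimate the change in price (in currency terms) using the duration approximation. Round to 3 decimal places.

Duration approximation: ΔP/P ≈ -D_mod · Δy = -10.46 × (+0.0035) = -0.036610.
ΔP ≈ 127.18 × (-0.036610) = -4.6560598.

-₹4.656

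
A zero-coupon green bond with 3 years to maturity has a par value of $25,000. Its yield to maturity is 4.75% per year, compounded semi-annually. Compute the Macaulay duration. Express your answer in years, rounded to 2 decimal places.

3.00 years

A zero-coupon bond has a single cash flow at maturity, so its Macaulay duration equals its maturity: 3 years.
(Equivalently: 6 semi-annual periods ÷ 2 = 3 years.)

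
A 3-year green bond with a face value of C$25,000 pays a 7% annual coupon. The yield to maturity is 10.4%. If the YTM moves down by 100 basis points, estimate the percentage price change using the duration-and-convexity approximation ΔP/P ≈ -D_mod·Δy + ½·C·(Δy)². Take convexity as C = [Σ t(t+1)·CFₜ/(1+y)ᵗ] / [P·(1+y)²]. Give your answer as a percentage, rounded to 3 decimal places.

+2.580%

With y = 0.104:
  t   CF        PV=CF/(1+0.104)^t    t·PV        t(t+1)·PV
  1     1,750.00     1,585.1449     1,585.1449       3,170.2899
  2     1,750.00     1,435.8197     2,871.6394       8,614.9181
  3    26,750.00    19,880.0085    59,640.0256     238,560.1022
  Σ                 22,900.9731    64,096.8098     250,345.3102
P = 22,900.9731; D_Mac = 2.79887 yrs; D_mod = 2.53521 yrs; C = 8.96907.
Duration effect: -2.53521 × (-0.01) = +0.025352
Convexity effect: 0.5 × 8.96907 × (-0.01)² = +0.0004485
ΔP/P ≈ +0.025352 + 0.0004485 = +0.025801 = +2.5801%.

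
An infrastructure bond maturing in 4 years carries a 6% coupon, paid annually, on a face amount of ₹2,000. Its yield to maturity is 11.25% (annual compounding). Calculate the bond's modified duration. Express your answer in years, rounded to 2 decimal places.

Periodic yield y = 0.1125. First find Macaulay duration:
  t   CF        PV=CF/(1+0.1125)^t    t·PV
  1       120.00       107.8652       107.8652
  2       120.00        96.9575       193.9149
  3       120.00        87.1528       261.4583
  4     2,120.00     1,383.9990     5,535.9961
  Σ                  1,675.9744     6,099.2345
P = 1,675.9744; Macaulay duration = 6,099.2345 / 1,675.9744 = 3.63922 years.
Modified duration = D_Mac / (1 + y) = 3.63922 / 1.1125 = 3.27121 years.

3.27 years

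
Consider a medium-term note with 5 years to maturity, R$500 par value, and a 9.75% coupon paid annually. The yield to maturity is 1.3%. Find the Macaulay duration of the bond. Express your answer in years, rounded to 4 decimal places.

Periodic yield y = 0.013. Discount each cash flow and weight by its year:
  t   CF        PV=CF/(1+0.013)^t    t·PV
  1        48.75        48.1244        48.1244
  2        48.75        47.5068        95.0136
  3        48.75        46.8971       140.6914
  4        48.75        46.2953       185.1812
  5       548.75       514.4312     2,572.1560
  Σ                    703.2548     3,041.1666
Price P = Σ PV = 703.2548.
Macaulay duration = Σ(t·PV) / P = 3,041.1666 / 703.2548 = 4.32442 years.

4.3244 years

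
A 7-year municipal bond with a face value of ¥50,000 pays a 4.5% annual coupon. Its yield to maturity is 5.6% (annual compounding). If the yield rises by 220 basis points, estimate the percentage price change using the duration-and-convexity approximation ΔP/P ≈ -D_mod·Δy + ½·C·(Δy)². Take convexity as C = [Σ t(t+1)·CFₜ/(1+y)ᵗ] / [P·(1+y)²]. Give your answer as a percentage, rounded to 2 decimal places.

-11.75%

With y = 0.056:
  t   CF        PV=CF/(1+0.056)^t    t·PV        t(t+1)·PV
  1     2,250.00     2,130.6818     2,130.6818       4,261.3636
  2     2,250.00     2,017.6911     4,035.3822      12,106.1467
  3     2,250.00     1,910.6923     5,732.0770      22,928.3081
  4     2,250.00     1,809.3678     7,237.4710      36,187.3550
  5     2,250.00     1,713.4164     8,567.0822      51,402.4929
  6     2,250.00     1,622.5534     9,735.3206      68,147.2444
  7    52,250.00    35,681.1520   249,768.0639   1,998,144.5113
  Σ                 46,885.5549   287,206.0788   2,193,177.4221
P = 46,885.5549; D_Mac = 6.12568 yrs; D_mod = 5.80084 yrs; C = 41.94758.
Duration effect: -5.80084 × (+0.022) = -0.127618
Convexity effect: 0.5 × 41.94758 × (0.022)² = +0.0101513
ΔP/P ≈ -0.127618 + 0.0101513 = -0.117467 = -11.7467%.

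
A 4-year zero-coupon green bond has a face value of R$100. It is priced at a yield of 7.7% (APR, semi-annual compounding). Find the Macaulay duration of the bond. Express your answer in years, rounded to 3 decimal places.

A zero-coupon bond has a single cash flow at maturity, so its Macaulay duration equals its maturity: 4 years.
(Equivalently: 8 semi-annual periods ÷ 2 = 4 years.)

4.000 years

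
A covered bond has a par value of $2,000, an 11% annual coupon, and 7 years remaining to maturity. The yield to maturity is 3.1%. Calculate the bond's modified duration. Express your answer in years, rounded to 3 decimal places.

5.402 years

Periodic yield y = 0.031. First find Macaulay duration:
  t   CF        PV=CF/(1+0.031)^t    t·PV
  1       220.00       213.3851       213.3851
  2       220.00       206.9690       413.9380
  3       220.00       200.7459       602.2377
  4       220.00       194.7099       778.8396
  5       220.00       188.8554       944.2769
  6       220.00       183.1769     1,099.0614
  7     2,220.00     1,792.8432    12,549.9027
  Σ                  2,980.6854    16,601.6413
P = 2,980.6854; Macaulay duration = 16,601.6413 / 2,980.6854 = 5.56974 years.
Modified duration = D_Mac / (1 + y) = 5.56974 / 1.031 = 5.40227 years.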